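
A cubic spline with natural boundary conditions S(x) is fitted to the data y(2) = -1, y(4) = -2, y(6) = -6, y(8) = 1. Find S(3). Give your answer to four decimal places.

-0.9250

Let m_i = S''(x_i). Step sizes h_i = 2, 2, 2; slopes of the chords Δ_i = (y_(i+1) - y_i)/h_i = -1/2, -2, 7/2.
  2·m_0 + 8·m_1 + 2·m_2 = 6(Δ_1 - Δ_0) = -9
  2·m_1 + 8·m_2 + 2·m_3 = 6(Δ_2 - Δ_1) = 33
Natural end conditions: m_0 = m_3 = 0.
Forward elimination and back-substitution give m_0 = 0, m_1 = -23/10, m_2 = 47/10, m_3 = 0.
On [2, 4], S(x) = -1 + 4/15·(x - 2) + 0·(x - 2)² - 23/120·(x - 2)³.
With (x - 2) = 1: S(3) = -37/40.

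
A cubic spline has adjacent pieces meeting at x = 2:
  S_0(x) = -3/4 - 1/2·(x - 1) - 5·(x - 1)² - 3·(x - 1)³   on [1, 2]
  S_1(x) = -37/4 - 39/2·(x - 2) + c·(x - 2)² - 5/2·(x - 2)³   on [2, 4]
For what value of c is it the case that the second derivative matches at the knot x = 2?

-14

S_0''(x) = -10 - 18·(x - 1), so S_0''(2) = -28. On the right, S_1''(2) = 2c, so c = -14.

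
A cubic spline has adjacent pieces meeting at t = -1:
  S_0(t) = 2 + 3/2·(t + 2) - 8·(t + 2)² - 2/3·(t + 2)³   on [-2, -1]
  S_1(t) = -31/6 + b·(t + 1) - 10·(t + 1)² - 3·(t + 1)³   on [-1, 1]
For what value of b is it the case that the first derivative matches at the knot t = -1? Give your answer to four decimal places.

-16.5000

S_0'(t) = 3/2 - 16·(t + 2) - 2·(t + 2)², so S_0'(-1) = -33/2. On the right, S_1'(-1) = b, so b = -33/2.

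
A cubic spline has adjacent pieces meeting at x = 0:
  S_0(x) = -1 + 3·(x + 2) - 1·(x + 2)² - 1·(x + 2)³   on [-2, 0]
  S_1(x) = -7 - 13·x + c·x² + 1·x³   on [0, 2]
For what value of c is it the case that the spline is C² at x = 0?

-7

S_0''(x) = -2 - 6·(x + 2), so S_0''(0) = -14. On the right, S_1''(0) = 2c, so c = -7.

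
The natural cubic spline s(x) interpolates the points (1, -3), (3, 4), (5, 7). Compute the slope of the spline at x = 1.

4

Write M_i for s''(x_i). With h_i = 2, 2 and divided differences Δ_i = 7/2, 3/2, the continuity of s' gives the tridiagonal system
  2·M_0 + 8·M_1 + 2·M_2 = 6(Δ_1 - Δ_0) = -12
Natural end conditions: M_0 = M_2 = 0.
Solving the tridiagonal system: M_0 = 0, M_1 = -3/2, M_2 = 0.
On [1, 3], s'(x) = b_0 + 2c_0·(x - 1) + 3d_0·(x - 1)² with b_0 = Δ_0 - h_0(2M_0 + M_1)/6 = 4, c_0 = M_0/2 = 0, d_0 = (M_1 - M_0)/(6h_0) = -1/8. So s'(1) = 4.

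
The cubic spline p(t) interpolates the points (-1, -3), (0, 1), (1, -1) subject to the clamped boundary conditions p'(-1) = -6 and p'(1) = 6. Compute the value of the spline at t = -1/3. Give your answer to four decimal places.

-0.7037

Put m_i = p'' at the i-th knot. Here h = (1, 1) and Δ = (4, -2), so the interior equations h_(i-1)·m_(i-1) + 2(h_(i-1)+h_i)·m_i + h_i·m_(i+1) = 6(Δ_i − Δ_(i-1)) read
  1·m_0 + 4·m_1 + 1·m_2 = 6(Δ_1 - Δ_0) = -36
Clamped end conditions give two more equations: 2h_0·m_0 + h_0·m_1 = 6(Δ_0 - p'(-1)) = 60 and h_1·m_1 + 2h_1·m_2 = 6(p'(1) - Δ_1) = 48.
Forward elimination and back-substitution give m_0 = 45, m_1 = -30, m_2 = 39.
On [-1, 0], p(t) = -3 - 6·(t + 1) + 45/2·(t + 1)² - 25/2·(t + 1)³.
With (t + 1) = 2/3: p(-1/3) = -19/27.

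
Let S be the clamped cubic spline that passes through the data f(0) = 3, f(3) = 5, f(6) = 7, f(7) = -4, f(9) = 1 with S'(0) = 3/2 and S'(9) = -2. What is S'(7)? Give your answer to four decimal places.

With σ_i denoting the second derivative at x_i, h_i = 3, 3, 1, 2, and Δ_i = (y_(i+1) − y_i)/h_i = 2/3, 2/3, -11, 5/2:
  3·σ_0 + 12·σ_1 + 3·σ_2 = 6(Δ_1 - Δ_0) = 0
  3·σ_1 + 8·σ_2 + 1·σ_3 = 6(Δ_2 - Δ_1) = -70
  1·σ_2 + 6·σ_3 + 2·σ_4 = 6(Δ_3 - Δ_2) = 81
Clamped end conditions give two more equations: 2h_0·σ_0 + h_0·σ_1 = 6(Δ_0 - S'(0)) = -5 and h_3·σ_3 + 2h_3·σ_4 = 6(S'(9) - Δ_3) = -27.
Solving: σ_0 = -151/54, σ_1 = 106/27, σ_2 = -697/54, σ_3 = 580/27, σ_4 = -1889/108.
On [7, 9], S'(t) = b_3 + 2c_3·(t - 7) + 3d_3·(t - 7)² with b_3 = Δ_3 - h_3(2σ_3 + σ_4)/6 = -647/108, c_3 = σ_3/2 = 290/27, d_3 = (σ_4 - σ_3)/(6h_3) = -1403/432. So S'(7) = -647/108.

-5.9907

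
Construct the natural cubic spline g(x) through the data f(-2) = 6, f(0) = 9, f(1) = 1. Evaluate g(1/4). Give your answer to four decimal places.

7.5195

Put σ_i = g'' at the i-th knot. Here h = (2, 1) and Δ = (3/2, -8), so the interior equations h_(i-1)·σ_(i-1) + 2(h_(i-1)+h_i)·σ_i + h_i·σ_(i+1) = 6(Δ_i − Δ_(i-1)) read
  2·σ_0 + 6·σ_1 + 1·σ_2 = 6(Δ_1 - Δ_0) = -57
Natural end conditions: σ_0 = σ_2 = 0.
Solving the tridiagonal system: σ_0 = 0, σ_1 = -19/2, σ_2 = 0.
On [0, 1], g(x) = 9 - 29/6·x - 19/4·x² + 19/12·x³.
With x = 1/4: g(1/4) = 1925/256.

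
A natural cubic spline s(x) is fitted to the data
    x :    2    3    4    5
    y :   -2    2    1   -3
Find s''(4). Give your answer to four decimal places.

-2.8000

Put σ_i = s'' at the i-th knot. Here h = (1, 1, 1) and Δ = (4, -1, -4), so the interior equations h_(i-1)·σ_(i-1) + 2(h_(i-1)+h_i)·σ_i + h_i·σ_(i+1) = 6(Δ_i − Δ_(i-1)) read
  1·σ_0 + 4·σ_1 + 1·σ_2 = 6(Δ_1 - Δ_0) = -30
  1·σ_1 + 4·σ_2 + 1·σ_3 = 6(Δ_2 - Δ_1) = -18
Natural end conditions: σ_0 = σ_3 = 0.
Forward elimination and back-substitution give σ_0 = 0, σ_1 = -34/5, σ_2 = -14/5, σ_3 = 0.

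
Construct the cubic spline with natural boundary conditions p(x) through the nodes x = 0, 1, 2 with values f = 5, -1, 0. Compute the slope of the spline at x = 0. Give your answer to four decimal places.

-7.7500

Put σ_i = p'' at the i-th knot. Here h = (1, 1) and Δ = (-6, 1), so the interior equations h_(i-1)·σ_(i-1) + 2(h_(i-1)+h_i)·σ_i + h_i·σ_(i+1) = 6(Δ_i − Δ_(i-1)) read
  1·σ_0 + 4·σ_1 + 1·σ_2 = 6(Δ_1 - Δ_0) = 42
Natural end conditions: σ_0 = σ_2 = 0.
Solving: σ_0 = 0, σ_1 = 21/2, σ_2 = 0.
On [0, 1], p'(x) = b_0 + 2c_0·x + 3d_0·x² with b_0 = Δ_0 - h_0(2σ_0 + σ_1)/6 = -31/4, c_0 = σ_0/2 = 0, d_0 = (σ_1 - σ_0)/(6h_0) = 7/4. So p'(0) = -31/4.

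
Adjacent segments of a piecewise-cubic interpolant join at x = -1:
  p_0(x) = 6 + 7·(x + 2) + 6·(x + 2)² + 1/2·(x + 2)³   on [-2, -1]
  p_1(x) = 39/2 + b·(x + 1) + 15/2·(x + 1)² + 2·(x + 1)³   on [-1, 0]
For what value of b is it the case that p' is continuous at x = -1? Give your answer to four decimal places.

20.5000

p_0'(x) = 7 + 12·(x + 2) + 3/2·(x + 2)², so p_0'(-1) = 41/2. On the right, p_1'(-1) = b, so b = 41/2.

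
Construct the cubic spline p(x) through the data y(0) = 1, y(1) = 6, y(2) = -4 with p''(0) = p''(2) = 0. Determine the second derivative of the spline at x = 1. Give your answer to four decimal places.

Write M_i for p''(x_i). With h_i = 1, 1 and divided differences Δ_i = 5, -10, the continuity of p' gives the tridiagonal system
  1·M_0 + 4·M_1 + 1·M_2 = 6(Δ_1 - Δ_0) = -90
Natural end conditions: M_0 = M_2 = 0.
Solving the tridiagonal system: M_0 = 0, M_1 = -45/2, M_2 = 0.

-22.5000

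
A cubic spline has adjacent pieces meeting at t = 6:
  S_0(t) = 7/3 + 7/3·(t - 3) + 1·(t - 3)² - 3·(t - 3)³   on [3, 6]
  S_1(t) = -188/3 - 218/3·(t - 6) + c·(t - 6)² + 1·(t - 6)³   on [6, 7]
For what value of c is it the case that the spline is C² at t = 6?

-26

S_0''(t) = 2 - 18·(t - 3), so S_0''(6) = -52. On the right, S_1''(6) = 2c, so c = -26.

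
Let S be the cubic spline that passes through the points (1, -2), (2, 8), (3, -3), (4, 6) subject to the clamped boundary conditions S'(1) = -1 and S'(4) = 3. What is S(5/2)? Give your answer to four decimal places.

2.7917

Let M_i = S''(x_i). Step sizes h_i = 1, 1, 1; slopes of the chords Δ_i = (y_(i+1) - y_i)/h_i = 10, -11, 9.
  1·M_0 + 4·M_1 + 1·M_2 = 6(Δ_1 - Δ_0) = -126
  1·M_1 + 4·M_2 + 1·M_3 = 6(Δ_2 - Δ_1) = 120
Clamped end conditions give two more equations: 2h_0·M_0 + h_0·M_1 = 6(Δ_0 - S'(1)) = 66 and h_2·M_2 + 2h_2·M_3 = 6(S'(4) - Δ_2) = -36.
Solving: M_0 = 958/15, M_1 = -926/15, M_2 = 856/15, M_3 = -698/15.
On [2, 3], S(x) = 8 + 1/15·(x - 2) - 463/15·(x - 2)² + 99/5·(x - 2)³.
With (x - 2) = 1/2: S(5/2) = 67/24.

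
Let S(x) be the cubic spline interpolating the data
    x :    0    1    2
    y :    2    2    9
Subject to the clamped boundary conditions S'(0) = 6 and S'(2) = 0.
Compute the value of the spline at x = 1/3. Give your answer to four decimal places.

2.6111

With M_i denoting the second derivative at x_i, h_i = 1, 1, and Δ_i = (y_(i+1) − y_i)/h_i = 0, 7:
  1·M_0 + 4·M_1 + 1·M_2 = 6(Δ_1 - Δ_0) = 42
Clamped end conditions give two more equations: 2h_0·M_0 + h_0·M_1 = 6(Δ_0 - S'(0)) = -36 and h_1·M_1 + 2h_1·M_2 = 6(S'(2) - Δ_1) = -42.
Hence M_0 = -63/2, M_1 = 27, M_2 = -69/2.
On [0, 1], S(x) = 2 + 6·x - 63/4·x² + 39/4·x³.
With x = 1/3: S(1/3) = 47/18.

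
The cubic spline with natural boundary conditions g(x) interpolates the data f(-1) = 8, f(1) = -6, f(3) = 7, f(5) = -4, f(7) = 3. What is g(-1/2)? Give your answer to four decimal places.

Write m_i for g''(x_i). With h_i = 2, 2, 2, 2 and divided differences Δ_i = -7, 13/2, -11/2, 7/2, the continuity of g' gives the tridiagonal system
  2·m_0 + 8·m_1 + 2·m_2 = 6(Δ_1 - Δ_0) = 81
  2·m_1 + 8·m_2 + 2·m_3 = 6(Δ_2 - Δ_1) = -72
  2·m_2 + 8·m_3 + 2·m_4 = 6(Δ_3 - Δ_2) = 54
Natural end conditions: m_0 = m_4 = 0.
Solving: m_0 = 0, m_1 = 1557/112, m_2 = -423/28, m_3 = 1179/112, m_4 = 0.
On [-1, 1], g(x) = 8 - 1303/112·(x + 1) + 0·(x + 1)² + 519/448·(x + 1)³.
With (x + 1) = 1/2: g(-1/2) = 8343/3584.

2.3278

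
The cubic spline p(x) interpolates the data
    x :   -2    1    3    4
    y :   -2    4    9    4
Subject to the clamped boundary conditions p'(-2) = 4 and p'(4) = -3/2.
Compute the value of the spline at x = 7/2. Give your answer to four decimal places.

6.2018

Put M_i = p'' at the i-th knot. Here h = (3, 2, 1) and Δ = (2, 5/2, -5), so the interior equations h_(i-1)·M_(i-1) + 2(h_(i-1)+h_i)·M_i + h_i·M_(i+1) = 6(Δ_i − Δ_(i-1)) read
  3·M_0 + 10·M_1 + 2·M_2 = 6(Δ_1 - Δ_0) = 3
  2·M_1 + 6·M_2 + 1·M_3 = 6(Δ_2 - Δ_1) = -45
Clamped end conditions give two more equations: 2h_0·M_0 + h_0·M_1 = 6(Δ_0 - p'(-2)) = -12 and h_2·M_2 + 2h_2·M_3 = 6(p'(4) - Δ_2) = 21.
Solving: M_0 = -221/57, M_1 = 214/57, M_2 = -653/57, M_3 = 925/57.
On [3, 4], p(x) = 9 - 443/114·(x - 3) - 653/114·(x - 3)² + 263/57·(x - 3)³.
With (x - 3) = 1/2: p(7/2) = 707/114.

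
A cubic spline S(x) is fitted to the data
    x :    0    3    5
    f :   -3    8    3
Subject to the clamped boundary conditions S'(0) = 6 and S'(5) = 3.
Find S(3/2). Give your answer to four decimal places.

5.5563

Put σ_i = S'' at the i-th knot. Here h = (3, 2) and Δ = (11/3, -5/2), so the interior equations h_(i-1)·σ_(i-1) + 2(h_(i-1)+h_i)·σ_i + h_i·σ_(i+1) = 6(Δ_i − Δ_(i-1)) read
  3·σ_0 + 10·σ_1 + 2·σ_2 = 6(Δ_1 - Δ_0) = -37
Clamped end conditions give two more equations: 2h_0·σ_0 + h_0·σ_1 = 6(Δ_0 - S'(0)) = -14 and h_1·σ_1 + 2h_1·σ_2 = 6(S'(5) - Δ_1) = 33.
Forward elimination and back-substitution give σ_0 = 23/30, σ_1 = -31/5, σ_2 = 227/20.
On [0, 3], S(x) = -3 + 6·x + 23/60·x² - 209/540·x³.
With x = 3/2: S(3/2) = 889/160.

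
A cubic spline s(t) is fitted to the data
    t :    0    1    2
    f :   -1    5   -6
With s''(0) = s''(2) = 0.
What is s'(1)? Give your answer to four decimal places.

Let M_i = s''(x_i). Step sizes h_i = 1, 1; slopes of the chords Δ_i = (y_(i+1) - y_i)/h_i = 6, -11.
  1·M_0 + 4·M_1 + 1·M_2 = 6(Δ_1 - Δ_0) = -102
Natural end conditions: M_0 = M_2 = 0.
Solving: M_0 = 0, M_1 = -51/2, M_2 = 0.
On [1, 2], s'(t) = b_1 + 2c_1·(t - 1) + 3d_1·(t - 1)² with b_1 = Δ_1 - h_1(2M_1 + M_2)/6 = -5/2, c_1 = M_1/2 = -51/4, d_1 = (M_2 - M_1)/(6h_1) = 17/4. So s'(1) = -5/2.

-2.5000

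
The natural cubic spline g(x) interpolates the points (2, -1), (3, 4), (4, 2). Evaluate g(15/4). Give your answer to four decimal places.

Put M_i = g'' at the i-th knot. Here h = (1, 1) and Δ = (5, -2), so the interior equations h_(i-1)·M_(i-1) + 2(h_(i-1)+h_i)·M_i + h_i·M_(i+1) = 6(Δ_i − Δ_(i-1)) read
  1·M_0 + 4·M_1 + 1·M_2 = 6(Δ_1 - Δ_0) = -42
Natural end conditions: M_0 = M_2 = 0.
Solving: M_0 = 0, M_1 = -21/2, M_2 = 0.
On [3, 4], g(x) = 4 + 3/2·(x - 3) - 21/4·(x - 3)² + 7/4·(x - 3)³.
With (x - 3) = 3/4: g(15/4) = 745/256.

2.9102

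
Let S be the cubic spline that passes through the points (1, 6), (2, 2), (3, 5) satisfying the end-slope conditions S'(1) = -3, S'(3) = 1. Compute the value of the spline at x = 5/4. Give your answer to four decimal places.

4.9648

Write m_i for S''(x_i). With h_i = 1, 1 and divided differences Δ_i = -4, 3, the continuity of S' gives the tridiagonal system
  1·m_0 + 4·m_1 + 1·m_2 = 6(Δ_1 - Δ_0) = 42
Clamped end conditions give two more equations: 2h_0·m_0 + h_0·m_1 = 6(Δ_0 - S'(1)) = -6 and h_1·m_1 + 2h_1·m_2 = 6(S'(3) - Δ_1) = -12.
Solving the tridiagonal system: m_0 = -23/2, m_1 = 17, m_2 = -29/2.
On [1, 2], S(x) = 6 - 3·(x - 1) - 23/4·(x - 1)² + 19/4·(x - 1)³.
With (x - 1) = 1/4: S(5/4) = 1271/256.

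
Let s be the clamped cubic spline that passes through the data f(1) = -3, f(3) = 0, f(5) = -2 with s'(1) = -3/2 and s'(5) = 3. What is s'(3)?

0

Put M_i = s'' at the i-th knot. Here h = (2, 2) and Δ = (3/2, -1), so the interior equations h_(i-1)·M_(i-1) + 2(h_(i-1)+h_i)·M_i + h_i·M_(i+1) = 6(Δ_i − Δ_(i-1)) read
  2·M_0 + 8·M_1 + 2·M_2 = 6(Δ_1 - Δ_0) = -15
Clamped end conditions give two more equations: 2h_0·M_0 + h_0·M_1 = 6(Δ_0 - s'(1)) = 18 and h_1·M_1 + 2h_1·M_2 = 6(s'(5) - Δ_1) = 24.
Hence M_0 = 15/2, M_1 = -6, M_2 = 9.
On [3, 5], s'(t) = b_1 + 2c_1·(t - 3) + 3d_1·(t - 3)² with b_1 = Δ_1 - h_1(2M_1 + M_2)/6 = 0, c_1 = M_1/2 = -3, d_1 = (M_2 - M_1)/(6h_1) = 5/4. So s'(3) = 0.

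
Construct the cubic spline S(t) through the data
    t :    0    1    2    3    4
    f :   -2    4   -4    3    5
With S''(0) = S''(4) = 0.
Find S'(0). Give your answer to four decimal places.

Write M_i for S''(x_i). With h_i = 1, 1, 1, 1 and divided differences Δ_i = 6, -8, 7, 2, the continuity of S' gives the tridiagonal system
  1·M_0 + 4·M_1 + 1·M_2 = 6(Δ_1 - Δ_0) = -84
  1·M_1 + 4·M_2 + 1·M_3 = 6(Δ_2 - Δ_1) = 90
  1·M_2 + 4·M_3 + 1·M_4 = 6(Δ_3 - Δ_2) = -30
Natural end conditions: M_0 = M_4 = 0.
Solving the tridiagonal system: M_0 = 0, M_1 = -825/28, M_2 = 237/7, M_3 = -447/28, M_4 = 0.
On [0, 1], S'(t) = b_0 + 2c_0·t + 3d_0·t² with b_0 = Δ_0 - h_0(2M_0 + M_1)/6 = 611/56, c_0 = M_0/2 = 0, d_0 = (M_1 - M_0)/(6h_0) = -275/56. So S'(0) = 611/56.

10.9107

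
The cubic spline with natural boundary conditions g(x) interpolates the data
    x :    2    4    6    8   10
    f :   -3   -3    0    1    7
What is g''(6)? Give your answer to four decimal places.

-1.7143

Write M_i for g''(x_i). With h_i = 2, 2, 2, 2 and divided differences Δ_i = 0, 3/2, 1/2, 3, the continuity of g' gives the tridiagonal system
  2·M_0 + 8·M_1 + 2·M_2 = 6(Δ_1 - Δ_0) = 9
  2·M_1 + 8·M_2 + 2·M_3 = 6(Δ_2 - Δ_1) = -6
  2·M_2 + 8·M_3 + 2·M_4 = 6(Δ_3 - Δ_2) = 15
Natural end conditions: M_0 = M_4 = 0.
Solving the tridiagonal system: M_0 = 0, M_1 = 87/56, M_2 = -12/7, M_3 = 129/56, M_4 = 0.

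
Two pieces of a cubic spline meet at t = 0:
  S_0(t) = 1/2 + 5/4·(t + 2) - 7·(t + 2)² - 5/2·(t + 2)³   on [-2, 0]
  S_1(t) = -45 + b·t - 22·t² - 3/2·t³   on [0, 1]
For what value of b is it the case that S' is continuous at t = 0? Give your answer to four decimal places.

S_0'(t) = 5/4 - 14·(t + 2) - 15/2·(t + 2)², so S_0'(0) = -227/4. On the right, S_1'(0) = b, so b = -227/4.

-56.7500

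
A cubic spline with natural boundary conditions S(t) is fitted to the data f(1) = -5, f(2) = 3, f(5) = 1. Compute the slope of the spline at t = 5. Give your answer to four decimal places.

Put M_i = S'' at the i-th knot. Here h = (1, 3) and Δ = (8, -2/3), so the interior equations h_(i-1)·M_(i-1) + 2(h_(i-1)+h_i)·M_i + h_i·M_(i+1) = 6(Δ_i − Δ_(i-1)) read
  1·M_0 + 8·M_1 + 3·M_2 = 6(Δ_1 - Δ_0) = -52
Natural end conditions: M_0 = M_2 = 0.
Forward elimination and back-substitution give M_0 = 0, M_1 = -13/2, M_2 = 0.
On [2, 5], S'(t) = b_1 + 2c_1·(t - 2) + 3d_1·(t - 2)² with b_1 = Δ_1 - h_1(2M_1 + M_2)/6 = 35/6, c_1 = M_1/2 = -13/4, d_1 = (M_2 - M_1)/(6h_1) = 13/36. So S'(5) = -47/12.

-3.9167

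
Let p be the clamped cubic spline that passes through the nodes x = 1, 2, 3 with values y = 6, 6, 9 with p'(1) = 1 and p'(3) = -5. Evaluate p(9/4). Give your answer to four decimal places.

Put M_i = p'' at the i-th knot. Here h = (1, 1) and Δ = (0, 3), so the interior equations h_(i-1)·M_(i-1) + 2(h_(i-1)+h_i)·M_i + h_i·M_(i+1) = 6(Δ_i − Δ_(i-1)) read
  1·M_0 + 4·M_1 + 1·M_2 = 6(Δ_1 - Δ_0) = 18
Clamped end conditions give two more equations: 2h_0·M_0 + h_0·M_1 = 6(Δ_0 - p'(1)) = -6 and h_1·M_1 + 2h_1·M_2 = 6(p'(3) - Δ_1) = -48.
Forward elimination and back-substitution give M_0 = -21/2, M_1 = 15, M_2 = -63/2.
On [2, 3], p(x) = 6 + 13/4·(x - 2) + 15/2·(x - 2)² - 31/4·(x - 2)³.
With (x - 2) = 1/4: p(9/4) = 1833/256.

7.1602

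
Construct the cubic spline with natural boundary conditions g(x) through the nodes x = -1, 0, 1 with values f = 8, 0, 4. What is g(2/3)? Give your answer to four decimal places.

1.7778

With M_i denoting the second derivative at x_i, h_i = 1, 1, and Δ_i = (y_(i+1) − y_i)/h_i = -8, 4:
  1·M_0 + 4·M_1 + 1·M_2 = 6(Δ_1 - Δ_0) = 72
Natural end conditions: M_0 = M_2 = 0.
Hence M_0 = 0, M_1 = 18, M_2 = 0.
On [0, 1], g(x) = 0 - 2·x + 9·x² - 3·x³.
With x = 2/3: g(2/3) = 16/9.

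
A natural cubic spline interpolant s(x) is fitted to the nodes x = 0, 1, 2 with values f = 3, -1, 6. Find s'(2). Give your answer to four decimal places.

9.7500

Put M_i = s'' at the i-th knot. Here h = (1, 1) and Δ = (-4, 7), so the interior equations h_(i-1)·M_(i-1) + 2(h_(i-1)+h_i)·M_i + h_i·M_(i+1) = 6(Δ_i − Δ_(i-1)) read
  1·M_0 + 4·M_1 + 1·M_2 = 6(Δ_1 - Δ_0) = 66
Natural end conditions: M_0 = M_2 = 0.
Hence M_0 = 0, M_1 = 33/2, M_2 = 0.
On [1, 2], s'(x) = b_1 + 2c_1·(x - 1) + 3d_1·(x - 1)² with b_1 = Δ_1 - h_1(2M_1 + M_2)/6 = 3/2, c_1 = M_1/2 = 33/4, d_1 = (M_2 - M_1)/(6h_1) = -11/4. So s'(2) = 39/4.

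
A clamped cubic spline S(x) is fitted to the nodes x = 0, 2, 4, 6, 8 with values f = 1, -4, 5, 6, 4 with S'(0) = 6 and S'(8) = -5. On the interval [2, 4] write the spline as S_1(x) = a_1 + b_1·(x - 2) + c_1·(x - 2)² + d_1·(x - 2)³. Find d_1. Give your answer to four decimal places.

-1.4933

With σ_i denoting the second derivative at x_i, h_i = 2, 2, 2, 2, and Δ_i = (y_(i+1) − y_i)/h_i = -5/2, 9/2, 1/2, -1:
  2·σ_0 + 8·σ_1 + 2·σ_2 = 6(Δ_1 - Δ_0) = 42
  2·σ_1 + 8·σ_2 + 2·σ_3 = 6(Δ_2 - Δ_1) = -24
  2·σ_2 + 8·σ_3 + 2·σ_4 = 6(Δ_3 - Δ_2) = -9
Clamped end conditions give two more equations: 2h_0·σ_0 + h_0·σ_1 = 6(Δ_0 - S'(0)) = -51 and h_3·σ_3 + 2h_3·σ_4 = 6(S'(8) - Δ_3) = -24.
Solving the tridiagonal system: σ_0 = -2071/112, σ_1 = 643/56, σ_2 = -103/16, σ_3 = 127/56, σ_4 = -799/112.
On [2, 4], with S_1(x) = a_1 + b_1·(x - 2) + c_1·(x - 2)² + d_1·(x - 2)³: c_1 = σ_1/2 = 643/112, d_1 = (σ_2 - σ_1)/(6h_1) = -669/448, b_1 = Δ_1 - h_1(2σ_1 + σ_2)/6 = -113/112.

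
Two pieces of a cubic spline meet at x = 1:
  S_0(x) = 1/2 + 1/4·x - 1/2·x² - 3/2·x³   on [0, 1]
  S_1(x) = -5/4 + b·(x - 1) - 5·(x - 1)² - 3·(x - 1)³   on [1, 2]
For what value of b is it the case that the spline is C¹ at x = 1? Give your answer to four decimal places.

-5.2500

S_0'(x) = 1/4 - 1·x - 9/2·x², so S_0'(1) = -21/4. On the right, S_1'(1) = b, so b = -21/4.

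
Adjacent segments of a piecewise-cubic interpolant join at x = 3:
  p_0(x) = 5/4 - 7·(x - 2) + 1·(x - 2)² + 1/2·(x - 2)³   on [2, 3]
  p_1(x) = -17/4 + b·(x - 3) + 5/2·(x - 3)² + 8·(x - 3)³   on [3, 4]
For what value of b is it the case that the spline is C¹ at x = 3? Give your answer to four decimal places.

-3.5000

p_0'(x) = -7 + 2·(x - 2) + 3/2·(x - 2)², so p_0'(3) = -7/2. On the right, p_1'(3) = b, so b = -7/2.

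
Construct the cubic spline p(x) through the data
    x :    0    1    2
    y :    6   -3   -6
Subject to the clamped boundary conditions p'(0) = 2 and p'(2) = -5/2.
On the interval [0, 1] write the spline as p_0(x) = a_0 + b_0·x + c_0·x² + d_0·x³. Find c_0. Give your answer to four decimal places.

-22.1250

Write M_i for p''(x_i). With h_i = 1, 1 and divided differences Δ_i = -9, -3, the continuity of p' gives the tridiagonal system
  1·M_0 + 4·M_1 + 1·M_2 = 6(Δ_1 - Δ_0) = 36
Clamped end conditions give two more equations: 2h_0·M_0 + h_0·M_1 = 6(Δ_0 - p'(0)) = -66 and h_1·M_1 + 2h_1·M_2 = 6(p'(2) - Δ_1) = 3.
Solving: M_0 = -177/4, M_1 = 45/2, M_2 = -39/4.
On [0, 1], with p_0(x) = a_0 + b_0·x + c_0·x² + d_0·x³: c_0 = M_0/2 = -177/8, d_0 = (M_1 - M_0)/(6h_0) = 89/8, b_0 = Δ_0 - h_0(2M_0 + M_1)/6 = 2.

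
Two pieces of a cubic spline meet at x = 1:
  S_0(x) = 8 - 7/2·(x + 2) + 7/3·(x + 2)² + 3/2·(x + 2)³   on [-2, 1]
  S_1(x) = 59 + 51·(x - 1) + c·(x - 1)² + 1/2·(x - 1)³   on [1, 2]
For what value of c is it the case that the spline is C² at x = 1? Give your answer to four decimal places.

15.8333

S_0''(x) = 14/3 + 9·(x + 2), so S_0''(1) = 95/3. On the right, S_1''(1) = 2c, so c = 95/6.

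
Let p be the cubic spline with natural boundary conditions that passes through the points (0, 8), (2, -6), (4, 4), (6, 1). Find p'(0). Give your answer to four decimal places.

Put σ_i = p'' at the i-th knot. Here h = (2, 2, 2) and Δ = (-7, 5, -3/2), so the interior equations h_(i-1)·σ_(i-1) + 2(h_(i-1)+h_i)·σ_i + h_i·σ_(i+1) = 6(Δ_i − Δ_(i-1)) read
  2·σ_0 + 8·σ_1 + 2·σ_2 = 6(Δ_1 - Δ_0) = 72
  2·σ_1 + 8·σ_2 + 2·σ_3 = 6(Δ_2 - Δ_1) = -39
Natural end conditions: σ_0 = σ_3 = 0.
Forward elimination and back-substitution give σ_0 = 0, σ_1 = 109/10, σ_2 = -38/5, σ_3 = 0.
On [0, 2], p'(x) = b_0 + 2c_0·x + 3d_0·x² with b_0 = Δ_0 - h_0(2σ_0 + σ_1)/6 = -319/30, c_0 = σ_0/2 = 0, d_0 = (σ_1 - σ_0)/(6h_0) = 109/120. So p'(0) = -319/30.

-10.6333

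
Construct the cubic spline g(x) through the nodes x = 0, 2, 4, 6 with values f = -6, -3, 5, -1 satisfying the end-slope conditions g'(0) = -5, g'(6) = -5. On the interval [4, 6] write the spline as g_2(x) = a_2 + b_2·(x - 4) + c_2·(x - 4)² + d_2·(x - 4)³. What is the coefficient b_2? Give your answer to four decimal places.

With σ_i denoting the second derivative at x_i, h_i = 2, 2, 2, and Δ_i = (y_(i+1) − y_i)/h_i = 3/2, 4, -3:
  2·σ_0 + 8·σ_1 + 2·σ_2 = 6(Δ_1 - Δ_0) = 15
  2·σ_1 + 8·σ_2 + 2·σ_3 = 6(Δ_2 - Δ_1) = -42
Clamped end conditions give two more equations: 2h_0·σ_0 + h_0·σ_1 = 6(Δ_0 - g'(0)) = 39 and h_2·σ_2 + 2h_2·σ_3 = 6(g'(6) - Δ_2) = -12.
Solving: σ_0 = 93/10, σ_1 = 9/10, σ_2 = -27/5, σ_3 = -3/10.
On [4, 6], with g_2(x) = a_2 + b_2·(x - 4) + c_2·(x - 4)² + d_2·(x - 4)³: c_2 = σ_2/2 = -27/10, d_2 = (σ_3 - σ_2)/(6h_2) = 17/40, b_2 = Δ_2 - h_2(2σ_2 + σ_3)/6 = 7/10.

0.7000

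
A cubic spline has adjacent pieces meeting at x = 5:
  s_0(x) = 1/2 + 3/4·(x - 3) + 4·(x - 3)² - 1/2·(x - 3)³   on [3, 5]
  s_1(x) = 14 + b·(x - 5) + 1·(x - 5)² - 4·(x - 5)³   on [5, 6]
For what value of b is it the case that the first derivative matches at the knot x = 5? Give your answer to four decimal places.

10.7500

s_0'(x) = 3/4 + 8·(x - 3) - 3/2·(x - 3)², so s_0'(5) = 43/4. On the right, s_1'(5) = b, so b = 43/4.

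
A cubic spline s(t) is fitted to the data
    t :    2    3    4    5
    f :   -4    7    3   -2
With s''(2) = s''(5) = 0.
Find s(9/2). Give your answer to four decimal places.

0.2250

Put σ_i = s'' at the i-th knot. Here h = (1, 1, 1) and Δ = (11, -4, -5), so the interior equations h_(i-1)·σ_(i-1) + 2(h_(i-1)+h_i)·σ_i + h_i·σ_(i+1) = 6(Δ_i − Δ_(i-1)) read
  1·σ_0 + 4·σ_1 + 1·σ_2 = 6(Δ_1 - Δ_0) = -90
  1·σ_1 + 4·σ_2 + 1·σ_3 = 6(Δ_2 - Δ_1) = -6
Natural end conditions: σ_0 = σ_3 = 0.
Solving the tridiagonal system: σ_0 = 0, σ_1 = -118/5, σ_2 = 22/5, σ_3 = 0.
On [4, 5], s(t) = 3 - 97/15·(t - 4) + 11/5·(t - 4)² - 11/15·(t - 4)³.
With (t - 4) = 1/2: s(9/2) = 9/40.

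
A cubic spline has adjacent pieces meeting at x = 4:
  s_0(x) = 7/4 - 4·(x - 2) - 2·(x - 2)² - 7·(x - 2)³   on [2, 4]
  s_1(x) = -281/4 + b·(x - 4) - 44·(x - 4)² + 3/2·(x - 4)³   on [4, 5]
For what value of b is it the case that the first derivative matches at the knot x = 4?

-96

s_0'(x) = -4 - 4·(x - 2) - 21·(x - 2)², so s_0'(4) = -96. On the right, s_1'(4) = b, so b = -96.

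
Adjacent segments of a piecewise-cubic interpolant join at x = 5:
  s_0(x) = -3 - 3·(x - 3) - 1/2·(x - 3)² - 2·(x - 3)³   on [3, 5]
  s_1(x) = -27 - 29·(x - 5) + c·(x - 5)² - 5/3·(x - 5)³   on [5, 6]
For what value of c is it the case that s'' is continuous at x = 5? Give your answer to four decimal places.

-12.5000

s_0''(x) = -1 - 12·(x - 3), so s_0''(5) = -25. On the right, s_1''(5) = 2c, so c = -25/2.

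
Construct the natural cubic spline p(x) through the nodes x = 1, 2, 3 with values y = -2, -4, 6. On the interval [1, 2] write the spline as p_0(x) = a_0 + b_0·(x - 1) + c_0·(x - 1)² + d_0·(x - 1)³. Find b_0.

Let M_i = p''(x_i). Step sizes h_i = 1, 1; slopes of the chords Δ_i = (y_(i+1) - y_i)/h_i = -2, 10.
  1·M_0 + 4·M_1 + 1·M_2 = 6(Δ_1 - Δ_0) = 72
Natural end conditions: M_0 = M_2 = 0.
Solving: M_0 = 0, M_1 = 18, M_2 = 0.
On [1, 2], with p_0(x) = a_0 + b_0·(x - 1) + c_0·(x - 1)² + d_0·(x - 1)³: c_0 = M_0/2 = 0, d_0 = (M_1 - M_0)/(6h_0) = 3, b_0 = Δ_0 - h_0(2M_0 + M_1)/6 = -5.

-5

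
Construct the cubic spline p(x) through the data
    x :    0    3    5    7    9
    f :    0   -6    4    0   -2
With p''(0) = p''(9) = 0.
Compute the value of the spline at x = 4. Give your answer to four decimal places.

Write σ_i for p''(x_i). With h_i = 3, 2, 2, 2 and divided differences Δ_i = -2, 5, -2, -1, the continuity of p' gives the tridiagonal system
  3·σ_0 + 10·σ_1 + 2·σ_2 = 6(Δ_1 - Δ_0) = 42
  2·σ_1 + 8·σ_2 + 2·σ_3 = 6(Δ_2 - Δ_1) = -42
  2·σ_2 + 8·σ_3 + 2·σ_4 = 6(Δ_3 - Δ_2) = 6
Natural end conditions: σ_0 = σ_4 = 0.
Solving: σ_0 = 0, σ_1 = 402/71, σ_2 = -519/71, σ_3 = 183/71, σ_4 = 0.
On [3, 5], p(x) = -6 + 260/71·(x - 3) + 201/71·(x - 3)² - 307/284·(x - 3)³.
With (x - 3) = 1: p(4) = -167/284.

-0.5880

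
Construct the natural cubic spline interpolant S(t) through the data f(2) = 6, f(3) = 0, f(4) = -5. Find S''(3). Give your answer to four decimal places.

Write M_i for S''(x_i). With h_i = 1, 1 and divided differences Δ_i = -6, -5, the continuity of S' gives the tridiagonal system
  1·M_0 + 4·M_1 + 1·M_2 = 6(Δ_1 - Δ_0) = 6
Natural end conditions: M_0 = M_2 = 0.
Hence M_0 = 0, M_1 = 3/2, M_2 = 0.

1.5000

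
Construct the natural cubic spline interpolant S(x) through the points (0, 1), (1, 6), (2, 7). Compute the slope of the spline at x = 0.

6

Let M_i = S''(x_i). Step sizes h_i = 1, 1; slopes of the chords Δ_i = (y_(i+1) - y_i)/h_i = 5, 1.
  1·M_0 + 4·M_1 + 1·M_2 = 6(Δ_1 - Δ_0) = -24
Natural end conditions: M_0 = M_2 = 0.
Solving: M_0 = 0, M_1 = -6, M_2 = 0.
On [0, 1], S'(x) = b_0 + 2c_0·x + 3d_0·x² with b_0 = Δ_0 - h_0(2M_0 + M_1)/6 = 6, c_0 = M_0/2 = 0, d_0 = (M_1 - M_0)/(6h_0) = -1. So S'(0) = 6.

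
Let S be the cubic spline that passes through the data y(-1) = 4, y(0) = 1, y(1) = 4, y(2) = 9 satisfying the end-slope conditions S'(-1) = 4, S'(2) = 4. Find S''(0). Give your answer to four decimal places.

16.4000

Write σ_i for S''(x_i). With h_i = 1, 1, 1 and divided differences Δ_i = -3, 3, 5, the continuity of S' gives the tridiagonal system
  1·σ_0 + 4·σ_1 + 1·σ_2 = 6(Δ_1 - Δ_0) = 36
  1·σ_1 + 4·σ_2 + 1·σ_3 = 6(Δ_2 - Δ_1) = 12
Clamped end conditions give two more equations: 2h_0·σ_0 + h_0·σ_1 = 6(Δ_0 - S'(-1)) = -42 and h_2·σ_2 + 2h_2·σ_3 = 6(S'(2) - Δ_2) = -6.
Hence σ_0 = -146/5, σ_1 = 82/5, σ_2 = -2/5, σ_3 = -14/5.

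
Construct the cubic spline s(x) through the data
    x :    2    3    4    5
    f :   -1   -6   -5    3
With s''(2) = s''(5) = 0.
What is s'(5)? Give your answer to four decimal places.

9.4667

With M_i denoting the second derivative at x_i, h_i = 1, 1, 1, and Δ_i = (y_(i+1) − y_i)/h_i = -5, 1, 8:
  1·M_0 + 4·M_1 + 1·M_2 = 6(Δ_1 - Δ_0) = 36
  1·M_1 + 4·M_2 + 1·M_3 = 6(Δ_2 - Δ_1) = 42
Natural end conditions: M_0 = M_3 = 0.
Hence M_0 = 0, M_1 = 34/5, M_2 = 44/5, M_3 = 0.
On [4, 5], s'(x) = b_2 + 2c_2·(x - 4) + 3d_2·(x - 4)² with b_2 = Δ_2 - h_2(2M_2 + M_3)/6 = 76/15, c_2 = M_2/2 = 22/5, d_2 = (M_3 - M_2)/(6h_2) = -22/15. So s'(5) = 142/15.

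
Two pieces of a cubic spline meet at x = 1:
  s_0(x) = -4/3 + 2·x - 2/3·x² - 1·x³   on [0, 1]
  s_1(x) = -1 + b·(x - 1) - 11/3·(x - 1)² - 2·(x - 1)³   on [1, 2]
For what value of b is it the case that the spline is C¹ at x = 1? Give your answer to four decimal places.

-2.3333

s_0'(x) = 2 - 4/3·x - 3·x², so s_0'(1) = -7/3. On the right, s_1'(1) = b, so b = -7/3.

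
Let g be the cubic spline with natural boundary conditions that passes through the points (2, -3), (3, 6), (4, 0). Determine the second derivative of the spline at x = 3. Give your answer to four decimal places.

-22.5000

Put m_i = g'' at the i-th knot. Here h = (1, 1) and Δ = (9, -6), so the interior equations h_(i-1)·m_(i-1) + 2(h_(i-1)+h_i)·m_i + h_i·m_(i+1) = 6(Δ_i − Δ_(i-1)) read
  1·m_0 + 4·m_1 + 1·m_2 = 6(Δ_1 - Δ_0) = -90
Natural end conditions: m_0 = m_2 = 0.
Forward elimination and back-substitution give m_0 = 0, m_1 = -45/2, m_2 = 0.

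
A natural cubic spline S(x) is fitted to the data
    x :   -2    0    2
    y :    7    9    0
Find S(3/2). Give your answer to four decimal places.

Let M_i = S''(x_i). Step sizes h_i = 2, 2; slopes of the chords Δ_i = (y_(i+1) - y_i)/h_i = 1, -9/2.
  2·M_0 + 8·M_1 + 2·M_2 = 6(Δ_1 - Δ_0) = -33
Natural end conditions: M_0 = M_2 = 0.
Forward elimination and back-substitution give M_0 = 0, M_1 = -33/8, M_2 = 0.
On [0, 2], S(x) = 9 - 7/4·x - 33/16·x² + 11/32·x³.
With x = 3/2: S(3/2) = 741/256.

2.8945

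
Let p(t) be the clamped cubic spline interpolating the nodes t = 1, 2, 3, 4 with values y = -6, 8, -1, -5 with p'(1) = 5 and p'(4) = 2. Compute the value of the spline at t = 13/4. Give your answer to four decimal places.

Let M_i = p''(x_i). Step sizes h_i = 1, 1, 1; slopes of the chords Δ_i = (y_(i+1) - y_i)/h_i = 14, -9, -4.
  1·M_0 + 4·M_1 + 1·M_2 = 6(Δ_1 - Δ_0) = -138
  1·M_1 + 4·M_2 + 1·M_3 = 6(Δ_2 - Δ_1) = 30
Clamped end conditions give two more equations: 2h_0·M_0 + h_0·M_1 = 6(Δ_0 - p'(1)) = 54 and h_2·M_2 + 2h_2·M_3 = 6(p'(4) - Δ_2) = 36.
Forward elimination and back-substitution give M_0 = 266/5, M_1 = -262/5, M_2 = 92/5, M_3 = 44/5.
On [3, 4], p(t) = -1 - 58/5·(t - 3) + 46/5·(t - 3)² - 8/5·(t - 3)³.
With (t - 3) = 1/4: p(13/4) = -67/20.

-3.3500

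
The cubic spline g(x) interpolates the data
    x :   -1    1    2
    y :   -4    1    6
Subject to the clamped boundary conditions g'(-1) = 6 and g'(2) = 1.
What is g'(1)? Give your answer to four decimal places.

With σ_i denoting the second derivative at x_i, h_i = 2, 1, and Δ_i = (y_(i+1) − y_i)/h_i = 5/2, 5:
  2·σ_0 + 6·σ_1 + 1·σ_2 = 6(Δ_1 - Δ_0) = 15
Clamped end conditions give two more equations: 2h_0·σ_0 + h_0·σ_1 = 6(Δ_0 - g'(-1)) = -21 and h_1·σ_1 + 2h_1·σ_2 = 6(g'(2) - Δ_1) = -24.
Solving: σ_0 = -113/12, σ_1 = 25/3, σ_2 = -97/6.
On [1, 2], g'(x) = b_1 + 2c_1·(x - 1) + 3d_1·(x - 1)² with b_1 = Δ_1 - h_1(2σ_1 + σ_2)/6 = 59/12, c_1 = σ_1/2 = 25/6, d_1 = (σ_2 - σ_1)/(6h_1) = -49/12. So g'(1) = 59/12.

4.9167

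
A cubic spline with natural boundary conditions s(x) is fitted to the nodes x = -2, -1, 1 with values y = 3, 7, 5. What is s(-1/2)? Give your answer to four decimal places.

Write M_i for s''(x_i). With h_i = 1, 2 and divided differences Δ_i = 4, -1, the continuity of s' gives the tridiagonal system
  1·M_0 + 6·M_1 + 2·M_2 = 6(Δ_1 - Δ_0) = -30
Natural end conditions: M_0 = M_2 = 0.
Solving the tridiagonal system: M_0 = 0, M_1 = -5, M_2 = 0.
On [-1, 1], s(x) = 7 + 7/3·(x + 1) - 5/2·(x + 1)² + 5/12·(x + 1)³.
With (x + 1) = 1/2: s(-1/2) = 243/32.

7.5938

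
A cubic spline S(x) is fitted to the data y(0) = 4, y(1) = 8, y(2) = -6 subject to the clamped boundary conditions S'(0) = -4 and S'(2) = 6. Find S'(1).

-8

Let M_i = S''(x_i). Step sizes h_i = 1, 1; slopes of the chords Δ_i = (y_(i+1) - y_i)/h_i = 4, -14.
  1·M_0 + 4·M_1 + 1·M_2 = 6(Δ_1 - Δ_0) = -108
Clamped end conditions give two more equations: 2h_0·M_0 + h_0·M_1 = 6(Δ_0 - S'(0)) = 48 and h_1·M_1 + 2h_1·M_2 = 6(S'(2) - Δ_1) = 120.
Solving: M_0 = 56, M_1 = -64, M_2 = 92.
On [1, 2], S'(x) = b_1 + 2c_1·(x - 1) + 3d_1·(x - 1)² with b_1 = Δ_1 - h_1(2M_1 + M_2)/6 = -8, c_1 = M_1/2 = -32, d_1 = (M_2 - M_1)/(6h_1) = 26. So S'(1) = -8.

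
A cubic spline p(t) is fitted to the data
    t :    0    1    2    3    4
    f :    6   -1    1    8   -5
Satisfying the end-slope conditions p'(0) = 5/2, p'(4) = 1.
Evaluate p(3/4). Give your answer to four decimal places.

1.1890

Let m_i = p''(x_i). Step sizes h_i = 1, 1, 1, 1; slopes of the chords Δ_i = (y_(i+1) - y_i)/h_i = -7, 2, 7, -13.
  1·m_0 + 4·m_1 + 1·m_2 = 6(Δ_1 - Δ_0) = 54
  1·m_1 + 4·m_2 + 1·m_3 = 6(Δ_2 - Δ_1) = 30
  1·m_2 + 4·m_3 + 1·m_4 = 6(Δ_3 - Δ_2) = -120
Clamped end conditions give two more equations: 2h_0·m_0 + h_0·m_1 = 6(Δ_0 - p'(0)) = -57 and h_3·m_3 + 2h_3·m_4 = 6(p'(4) - Δ_3) = 84.
Forward elimination and back-substitution give m_0 = -2133/56, m_1 = 537/28, m_2 = 123/8, m_3 = -1419/28, m_4 = 3771/56.
On [0, 1], p(t) = 6 + 5/2·t - 2133/112·t² + 1069/112·t³.
With t = 3/4: p(3/4) = 8523/7168.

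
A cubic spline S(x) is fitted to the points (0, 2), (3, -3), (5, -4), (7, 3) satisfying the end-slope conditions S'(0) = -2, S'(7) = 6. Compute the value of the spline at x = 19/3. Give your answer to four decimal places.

-0.4304

Let σ_i = S''(x_i). Step sizes h_i = 3, 2, 2; slopes of the chords Δ_i = (y_(i+1) - y_i)/h_i = -5/3, -1/2, 7/2.
  3·σ_0 + 10·σ_1 + 2·σ_2 = 6(Δ_1 - Δ_0) = 7
  2·σ_1 + 8·σ_2 + 2·σ_3 = 6(Δ_2 - Δ_1) = 24
Clamped end conditions give two more equations: 2h_0·σ_0 + h_0·σ_1 = 6(Δ_0 - S'(0)) = 2 and h_2·σ_2 + 2h_2·σ_3 = 6(S'(7) - Δ_2) = 15.
Solving: σ_0 = 28/111, σ_1 = 6/37, σ_2 = 171/74, σ_3 = 96/37.
On [5, 7], S(x) = -4 + 81/74·(x - 5) + 171/148·(x - 5)² + 7/296·(x - 5)³.
With (x - 5) = 4/3: S(19/3) = -430/999.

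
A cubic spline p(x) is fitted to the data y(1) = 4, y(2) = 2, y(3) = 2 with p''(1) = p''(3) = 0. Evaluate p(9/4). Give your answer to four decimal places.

Let M_i = p''(x_i). Step sizes h_i = 1, 1; slopes of the chords Δ_i = (y_(i+1) - y_i)/h_i = -2, 0.
  1·M_0 + 4·M_1 + 1·M_2 = 6(Δ_1 - Δ_0) = 12
Natural end conditions: M_0 = M_2 = 0.
Solving: M_0 = 0, M_1 = 3, M_2 = 0.
On [2, 3], p(x) = 2 - 1·(x - 2) + 3/2·(x - 2)² - 1/2·(x - 2)³.
With (x - 2) = 1/4: p(9/4) = 235/128.

1.8359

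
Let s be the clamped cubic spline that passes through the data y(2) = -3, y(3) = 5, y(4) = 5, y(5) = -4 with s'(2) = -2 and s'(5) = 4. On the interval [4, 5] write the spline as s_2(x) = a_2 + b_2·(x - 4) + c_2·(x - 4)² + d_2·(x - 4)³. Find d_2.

With M_i denoting the second derivative at x_i, h_i = 1, 1, 1, and Δ_i = (y_(i+1) − y_i)/h_i = 8, 0, -9:
  1·M_0 + 4·M_1 + 1·M_2 = 6(Δ_1 - Δ_0) = -48
  1·M_1 + 4·M_2 + 1·M_3 = 6(Δ_2 - Δ_1) = -54
Clamped end conditions give two more equations: 2h_0·M_0 + h_0·M_1 = 6(Δ_0 - s'(2)) = 60 and h_2·M_2 + 2h_2·M_3 = 6(s'(5) - Δ_2) = 78.
Solving: M_0 = 38, M_1 = -16, M_2 = -22, M_3 = 50.
On [4, 5], with s_2(x) = a_2 + b_2·(x - 4) + c_2·(x - 4)² + d_2·(x - 4)³: c_2 = M_2/2 = -11, d_2 = (M_3 - M_2)/(6h_2) = 12, b_2 = Δ_2 - h_2(2M_2 + M_3)/6 = -10.

12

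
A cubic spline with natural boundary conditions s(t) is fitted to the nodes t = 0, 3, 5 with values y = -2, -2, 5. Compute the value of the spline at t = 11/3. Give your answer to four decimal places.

-0.1852

Put M_i = s'' at the i-th knot. Here h = (3, 2) and Δ = (0, 7/2), so the interior equations h_(i-1)·M_(i-1) + 2(h_(i-1)+h_i)·M_i + h_i·M_(i+1) = 6(Δ_i − Δ_(i-1)) read
  3·M_0 + 10·M_1 + 2·M_2 = 6(Δ_1 - Δ_0) = 21
Natural end conditions: M_0 = M_2 = 0.
Hence M_0 = 0, M_1 = 21/10, M_2 = 0.
On [3, 5], s(t) = -2 + 21/10·(t - 3) + 21/20·(t - 3)² - 7/40·(t - 3)³.
With (t - 3) = 2/3: s(11/3) = -5/27.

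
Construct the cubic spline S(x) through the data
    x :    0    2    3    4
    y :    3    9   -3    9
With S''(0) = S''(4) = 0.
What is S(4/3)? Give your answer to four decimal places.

12.4106

Write σ_i for S''(x_i). With h_i = 2, 1, 1 and divided differences Δ_i = 3, -12, 12, the continuity of S' gives the tridiagonal system
  2·σ_0 + 6·σ_1 + 1·σ_2 = 6(Δ_1 - Δ_0) = -90
  1·σ_1 + 4·σ_2 + 1·σ_3 = 6(Δ_2 - Δ_1) = 144
Natural end conditions: σ_0 = σ_3 = 0.
Solving: σ_0 = 0, σ_1 = -504/23, σ_2 = 954/23, σ_3 = 0.
On [0, 2], S(x) = 3 + 237/23·x + 0·x² - 42/23·x³.
With x = 4/3: S(4/3) = 2569/207.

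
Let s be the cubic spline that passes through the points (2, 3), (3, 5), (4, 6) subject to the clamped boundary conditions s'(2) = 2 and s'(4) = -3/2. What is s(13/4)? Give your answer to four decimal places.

Write σ_i for s''(x_i). With h_i = 1, 1 and divided differences Δ_i = 2, 1, the continuity of s' gives the tridiagonal system
  1·σ_0 + 4·σ_1 + 1·σ_2 = 6(Δ_1 - Δ_0) = -6
Clamped end conditions give two more equations: 2h_0·σ_0 + h_0·σ_1 = 6(Δ_0 - s'(2)) = 0 and h_1·σ_1 + 2h_1·σ_2 = 6(s'(4) - Δ_1) = -15.
Forward elimination and back-substitution give σ_0 = -1/4, σ_1 = 1/2, σ_2 = -31/4.
On [3, 4], s(x) = 5 + 17/8·(x - 3) + 1/4·(x - 3)² - 11/8·(x - 3)³.
With (x - 3) = 1/4: s(13/4) = 2829/512.

5.5254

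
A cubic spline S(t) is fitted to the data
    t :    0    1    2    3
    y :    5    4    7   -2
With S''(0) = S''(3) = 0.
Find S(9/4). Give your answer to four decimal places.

Write σ_i for S''(x_i). With h_i = 1, 1, 1 and divided differences Δ_i = -1, 3, -9, the continuity of S' gives the tridiagonal system
  1·σ_0 + 4·σ_1 + 1·σ_2 = 6(Δ_1 - Δ_0) = 24
  1·σ_1 + 4·σ_2 + 1·σ_3 = 6(Δ_2 - Δ_1) = -72
Natural end conditions: σ_0 = σ_3 = 0.
Forward elimination and back-substitution give σ_0 = 0, σ_1 = 56/5, σ_2 = -104/5, σ_3 = 0.
On [2, 3], S(t) = 7 - 31/15·(t - 2) - 52/5·(t - 2)² + 52/15·(t - 2)³.
With (t - 2) = 1/4: S(9/4) = 471/80.

5.8875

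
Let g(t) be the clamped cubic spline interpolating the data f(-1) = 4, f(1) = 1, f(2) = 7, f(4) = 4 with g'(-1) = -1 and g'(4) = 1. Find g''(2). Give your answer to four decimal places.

Put M_i = g'' at the i-th knot. Here h = (2, 1, 2) and Δ = (-3/2, 6, -3/2), so the interior equations h_(i-1)·M_(i-1) + 2(h_(i-1)+h_i)·M_i + h_i·M_(i+1) = 6(Δ_i − Δ_(i-1)) read
  2·M_0 + 6·M_1 + 1·M_2 = 6(Δ_1 - Δ_0) = 45
  1·M_1 + 6·M_2 + 2·M_3 = 6(Δ_2 - Δ_1) = -45
Clamped end conditions give two more equations: 2h_0·M_0 + h_0·M_1 = 6(Δ_0 - g'(-1)) = -3 and h_2·M_2 + 2h_2·M_3 = 6(g'(4) - Δ_2) = 15.
Forward elimination and back-substitution give M_0 = -107/16, M_1 = 95/8, M_2 = -103/8, M_3 = 163/16.

-12.8750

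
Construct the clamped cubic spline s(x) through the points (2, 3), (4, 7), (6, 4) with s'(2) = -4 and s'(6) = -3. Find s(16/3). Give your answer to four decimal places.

With M_i denoting the second derivative at x_i, h_i = 2, 2, and Δ_i = (y_(i+1) − y_i)/h_i = 2, -3/2:
  2·M_0 + 8·M_1 + 2·M_2 = 6(Δ_1 - Δ_0) = -21
Clamped end conditions give two more equations: 2h_0·M_0 + h_0·M_1 = 6(Δ_0 - s'(2)) = 36 and h_1·M_1 + 2h_1·M_2 = 6(s'(6) - Δ_1) = -9.
Forward elimination and back-substitution give M_0 = 95/8, M_1 = -23/4, M_2 = 5/8.
On [4, 6], s(x) = 7 + 17/8·(x - 4) - 23/8·(x - 4)² + 17/32·(x - 4)³.
With (x - 4) = 4/3: s(16/3) = 323/54.

5.9815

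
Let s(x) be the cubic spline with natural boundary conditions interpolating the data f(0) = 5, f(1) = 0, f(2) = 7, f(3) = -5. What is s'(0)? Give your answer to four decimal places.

With M_i denoting the second derivative at x_i, h_i = 1, 1, 1, and Δ_i = (y_(i+1) − y_i)/h_i = -5, 7, -12:
  1·M_0 + 4·M_1 + 1·M_2 = 6(Δ_1 - Δ_0) = 72
  1·M_1 + 4·M_2 + 1·M_3 = 6(Δ_2 - Δ_1) = -114
Natural end conditions: M_0 = M_3 = 0.
Solving the tridiagonal system: M_0 = 0, M_1 = 134/5, M_2 = -176/5, M_3 = 0.
On [0, 1], s'(x) = b_0 + 2c_0·x + 3d_0·x² with b_0 = Δ_0 - h_0(2M_0 + M_1)/6 = -142/15, c_0 = M_0/2 = 0, d_0 = (M_1 - M_0)/(6h_0) = 67/15. So s'(0) = -142/15.

-9.4667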